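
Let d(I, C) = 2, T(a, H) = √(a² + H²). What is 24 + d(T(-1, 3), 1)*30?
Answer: 84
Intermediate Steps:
T(a, H) = √(H² + a²)
24 + d(T(-1, 3), 1)*30 = 24 + 2*30 = 24 + 60 = 84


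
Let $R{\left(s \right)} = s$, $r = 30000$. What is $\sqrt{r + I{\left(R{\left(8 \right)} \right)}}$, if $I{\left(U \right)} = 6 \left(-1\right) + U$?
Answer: $\sqrt{30002} \approx 173.21$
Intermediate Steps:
$I{\left(U \right)} = -6 + U$
$\sqrt{r + I{\left(R{\left(8 \right)} \right)}} = \sqrt{30000 + \left(-6 + 8\right)} = \sqrt{30000 + 2} = \sqrt{30002}$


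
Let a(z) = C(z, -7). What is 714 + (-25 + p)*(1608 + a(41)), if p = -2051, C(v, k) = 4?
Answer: -3345798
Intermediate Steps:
a(z) = 4
714 + (-25 + p)*(1608 + a(41)) = 714 + (-25 - 2051)*(1608 + 4) = 714 - 2076*1612 = 714 - 3346512 = -3345798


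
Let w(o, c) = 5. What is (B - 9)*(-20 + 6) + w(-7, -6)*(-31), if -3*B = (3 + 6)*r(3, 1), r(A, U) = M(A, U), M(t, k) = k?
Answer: 13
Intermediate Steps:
r(A, U) = U
B = -3 (B = -(3 + 6)/3 = -3 ≈ -3.0000)
(B - 9)*(-20 + 6) + w(-7, -6)*(-31) = (-3 - 9)*(-20 + 6) + 5*(-31) = -12*(-14) - 155 = 168 - 155 = 13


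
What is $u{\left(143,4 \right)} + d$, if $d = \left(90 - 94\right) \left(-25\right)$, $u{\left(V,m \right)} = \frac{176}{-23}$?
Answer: $\frac{2124}{23} \approx 92.348$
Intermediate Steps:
$u{\left(V,m \right)} = - \frac{176}{23}$ ($u{\left(V,m \right)} = 176 \left(- \frac{1}{23}\right) = - \frac{176}{23}$)
$d = 100$ ($d = \left(-4\right) \left(-25\right) = 100$)
$u{\left(143,4 \right)} + d = - \frac{176}{23} + 100 = \frac{2124}{23}$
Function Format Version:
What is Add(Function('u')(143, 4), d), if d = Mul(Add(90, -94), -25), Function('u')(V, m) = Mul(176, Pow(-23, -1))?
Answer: Rational(2124, 23) ≈ 92.348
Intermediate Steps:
Function('u')(V, m) = Rational(-176, 23) (Function('u')(V, m) = Mul(176, Rational(-1, 23)) = Rational(-176, 23))
d = 100 (d = Mul(-4, -25) = 100)
Add(Function('u')(143, 4), d) = Add(Rational(-176, 23), 100) = Rational(2124, 23)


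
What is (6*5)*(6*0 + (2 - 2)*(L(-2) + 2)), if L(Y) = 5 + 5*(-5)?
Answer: 0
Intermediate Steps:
L(Y) = -20 (L(Y) = 5 - 25 = -20)
(6*5)*(6*0 + (2 - 2)*(L(-2) + 2)) = (6*5)*(6*0 + (2 - 2)*(-20 + 2)) = 30*(0 + 0*(-18)) = 30*(0 + 0) = 30*0 = 0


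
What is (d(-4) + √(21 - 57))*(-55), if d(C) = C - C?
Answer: -330*I ≈ -330.0*I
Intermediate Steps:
d(C) = 0
(d(-4) + √(21 - 57))*(-55) = (0 + √(21 - 57))*(-55) = (0 + √(-36))*(-55) = (0 + 6*I)*(-55) = (6*I)*(-55) = -330*I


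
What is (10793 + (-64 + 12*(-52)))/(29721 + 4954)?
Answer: 2021/6935 ≈ 0.29142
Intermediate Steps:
(10793 + (-64 + 12*(-52)))/(29721 + 4954) = (10793 + (-64 - 624))/34675 = (10793 - 688)*(1/34675) = 10105*(1/34675) = 2021/6935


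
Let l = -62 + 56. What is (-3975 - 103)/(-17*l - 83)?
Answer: -4078/19 ≈ -214.63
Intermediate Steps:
l = -6
(-3975 - 103)/(-17*l - 83) = (-3975 - 103)/(-17*(-6) - 83) = -4078/(102 - 83) = -4078/19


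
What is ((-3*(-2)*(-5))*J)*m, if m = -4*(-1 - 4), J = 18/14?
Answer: -5400/7 ≈ -771.43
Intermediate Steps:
J = 9/7 (J = 18*(1/14) = 9/7 ≈ 1.2857)
m = 20 (m = -4*(-5) = 20)
((-3*(-2)*(-5))*J)*m = ((-3*(-2)*(-5))*(9/7))*20 = ((6*(-5))*(9/7))*20 = -30*9/7*20 = -270/7*20 = -5400/7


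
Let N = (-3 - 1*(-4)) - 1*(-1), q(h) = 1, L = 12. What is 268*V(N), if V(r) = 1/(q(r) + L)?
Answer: 268/13 ≈ 20.615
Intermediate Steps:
N = 2 (N = (-3 + 4) + 1 = 1 + 1 = 2)
V(r) = 1/13 (V(r) = 1/(1 + 12) = 1/13)
268*V(N) = 268*(1/13) = 268/13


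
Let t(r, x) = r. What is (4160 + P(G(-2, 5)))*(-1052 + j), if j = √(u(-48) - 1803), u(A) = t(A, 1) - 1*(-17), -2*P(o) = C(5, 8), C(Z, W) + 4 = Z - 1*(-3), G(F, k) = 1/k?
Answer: -4374216 + 4158*I*√1834 ≈ -4.3742e+6 + 1.7807e+5*I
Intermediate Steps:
C(Z, W) = -1 + Z (C(Z, W) = -4 + (Z - 1*(-3)) = -4 + (Z + 3) = -4 + (3 + Z) = -1 + Z)
P(o) = -2 (P(o) = -(-1 + 5)/2 = -½*4 = -2)
u(A) = 17 + A (u(A) = A - 1*(-17) = A + 17 = 17 + A)
j = I*√1834 (j = √((17 - 48) - 1803) = √(-31 - 1803) = √(-1834) = I*√1834 ≈ 42.825*I)
(4160 + P(G(-2, 5)))*(-1052 + j) = (4160 - 2)*(-1052 + I*√1834) = 4158*(-1052 + I*√1834) = -4374216 + 4158*I*√1834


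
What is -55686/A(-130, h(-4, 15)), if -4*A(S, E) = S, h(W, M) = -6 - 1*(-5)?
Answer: -111372/65 ≈ -1713.4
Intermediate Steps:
h(W, M) = -1 (h(W, M) = -6 + 5 = -1)
A(S, E) = -S/4
-55686/A(-130, h(-4, 15)) = -55686/((-¼*(-130))) = -55686/65/2 = -55686*2/65 = -111372/65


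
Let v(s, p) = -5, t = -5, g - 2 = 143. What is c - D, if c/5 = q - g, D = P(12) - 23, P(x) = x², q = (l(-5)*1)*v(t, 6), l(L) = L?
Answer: -721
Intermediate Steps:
g = 145 (g = 2 + 143 = 145)
q = 25 (q = -5*1*(-5) = -5*(-5) = 25)
D = 121 (D = 12² - 23 = 144 - 23 = 121)
c = -600 (c = 5*(25 - 1*145) = 5*(25 - 145) = 5*(-120) = -600)
c - D = -600 - 1*121 = -600 - 121 = -721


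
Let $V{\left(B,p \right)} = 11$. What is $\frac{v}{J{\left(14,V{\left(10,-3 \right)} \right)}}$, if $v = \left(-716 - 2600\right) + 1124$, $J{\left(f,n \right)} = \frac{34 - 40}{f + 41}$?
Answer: $\frac{60280}{3} \approx 20093.0$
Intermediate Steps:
$J{\left(f,n \right)} = - \frac{6}{41 + f}$
$v = -2192$ ($v = -3316 + 1124 = -2192$)
$\frac{v}{J{\left(14,V{\left(10,-3 \right)} \right)}} = - \frac{2192}{\left(-6\right) \frac{1}{41 + 14}} = - \frac{2192}{\left(-6\right) \frac{1}{55}} = - \frac{2192}{- \frac{6}{55}} = \left(-2192\right) \left(- \frac{55}{6}\right) = \frac{60280}{3}$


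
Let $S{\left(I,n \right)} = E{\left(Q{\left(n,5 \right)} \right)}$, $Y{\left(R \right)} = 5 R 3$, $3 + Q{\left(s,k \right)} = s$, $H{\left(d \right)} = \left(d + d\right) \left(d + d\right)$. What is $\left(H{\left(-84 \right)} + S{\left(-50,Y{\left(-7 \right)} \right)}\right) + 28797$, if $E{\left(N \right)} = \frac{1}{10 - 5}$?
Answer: $\frac{285106}{5} \approx 57021.0$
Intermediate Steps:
$H{\left(d \right)} = 4 d^{2}$ ($H{\left(d \right)} = 2 d 2 d = 4 d^{2}$)
$Q{\left(s,k \right)} = -3 + s$
$E{\left(N \right)} = \frac{1}{5}$
$Y{\left(R \right)} = 15 R$
$S{\left(I,n \right)} = \frac{1}{5}$
$\left(H{\left(-84 \right)} + S{\left(-50,Y{\left(-7 \right)} \right)}\right) + 28797 = \left(4 \left(-84\right)^{2} + \frac{1}{5}\right) + 28797 = \left(4 \cdot 7056 + \frac{1}{5}\right) + 28797 = \left(28224 + \frac{1}{5}\right) + 28797 = \frac{141121}{5} + 28797 = \frac{285106}{5}$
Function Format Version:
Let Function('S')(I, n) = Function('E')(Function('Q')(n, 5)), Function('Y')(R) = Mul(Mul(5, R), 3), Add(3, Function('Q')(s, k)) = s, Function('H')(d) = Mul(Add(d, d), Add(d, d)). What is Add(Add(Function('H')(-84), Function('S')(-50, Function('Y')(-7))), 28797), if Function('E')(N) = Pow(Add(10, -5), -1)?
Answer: Rational(285106, 5) ≈ 57021.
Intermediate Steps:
Function('H')(d) = Mul(4, Pow(d, 2)) (Function('H')(d) = Mul(Mul(2, d), Mul(2, d)) = Mul(4, Pow(d, 2)))
Function('Q')(s, k) = Add(-3, s)
Function('E')(N) = Rational(1, 5) (Function('E')(N) = Pow(5, -1) = Rational(1, 5))
Function('Y')(R) = Mul(15, R)
Function('S')(I, n) = Rational(1, 5)
Add(Add(Function('H')(-84), Function('S')(-50, Function('Y')(-7))), 28797) = Add(Add(Mul(4, Pow(-84, 2)), Rational(1, 5)), 28797) = Add(Add(Mul(4, 7056), Rational(1, 5)), 28797) = Add(Add(28224, Rational(1, 5)), 28797) = Add(Rational(141121, 5), 28797) = Rational(285106, 5)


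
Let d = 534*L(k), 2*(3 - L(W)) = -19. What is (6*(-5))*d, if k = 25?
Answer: -200250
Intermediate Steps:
L(W) = 25/2 (L(W) = 3 - 1/2*(-19) = 3 + 19/2 = 25/2)
d = 6675 (d = 534*(25/2) = 6675)
(6*(-5))*d = (6*(-5))*6675 = -30*6675 = -200250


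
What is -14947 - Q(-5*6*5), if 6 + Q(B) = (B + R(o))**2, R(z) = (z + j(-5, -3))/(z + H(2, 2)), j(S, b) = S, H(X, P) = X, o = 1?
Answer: -340585/9 ≈ -37843.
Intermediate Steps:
R(z) = (-5 + z)/(2 + z) (R(z) = (z - 5)/(z + 2) = (-5 + z)/(2 + z))
Q(B) = -6 + (-4/3 + B)**2 (Q(B) = -6 + (B + (-5 + 1)/(2 + 1))**2 = -6 + (B - 4/3)**2 = -6 + (-4/3 + B)**2)
-14947 - Q(-5*6*5) = -14947 - (-6 + (-4 + 3*(-5*6*5))**2/9) = -14947 - (-6 + (-4 + 3*(-30*5))**2/9) = -14947 - (-6 + (-4 + 3*(-150))**2/9) = -14947 - (-6 + (-4 - 450)**2/9) = -14947 - (-6 + (1/9)*(-454)**2) = -14947 - (-6 + (1/9)*206116) = -14947 - (-6 + 206116/9) = -14947 - 1*206062/9 = -14947 - 206062/9 = -340585/9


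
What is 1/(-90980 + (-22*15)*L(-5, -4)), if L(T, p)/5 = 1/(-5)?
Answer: -1/90650 ≈ -1.1031e-5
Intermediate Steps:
L(T, p) = -1 (L(T, p) = 5/(-5) = 5*(-⅕) = -1)
1/(-90980 + (-22*15)*L(-5, -4)) = 1/(-90980 - 22*15*(-1)) = 1/(-90980 - 330*(-1)) = 1/(-90980 + 330) = 1/(-90650) = -1/90650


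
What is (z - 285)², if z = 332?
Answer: 2209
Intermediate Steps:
(z - 285)² = (332 - 285)² = 47² = 2209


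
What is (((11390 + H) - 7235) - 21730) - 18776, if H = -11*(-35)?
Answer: -35966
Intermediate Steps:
H = 385
(((11390 + H) - 7235) - 21730) - 18776 = (((11390 + 385) - 7235) - 21730) - 18776 = ((11775 - 7235) - 21730) - 18776 = (4540 - 21730) - 18776 = -17190 - 18776 = -35966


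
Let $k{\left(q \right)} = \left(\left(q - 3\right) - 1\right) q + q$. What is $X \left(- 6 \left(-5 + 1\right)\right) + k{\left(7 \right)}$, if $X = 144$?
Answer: $3484$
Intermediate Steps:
$k{\left(q \right)} = q + q \left(-4 + q\right)$ ($k{\left(q \right)} = \left(\left(-3 + q\right) - 1\right) q + q = \left(-4 + q\right) q + q = q \left(-4 + q\right) + q = q + q \left(-4 + q\right)$)
$X \left(- 6 \left(-5 + 1\right)\right) + k{\left(7 \right)} = 144 \left(- 6 \left(-5 + 1\right)\right) + 7 \left(-3 + 7\right) = 144 \left(\left(-6\right) \left(-4\right)\right) + 7 \cdot 4 = 144 \cdot 24 + 28 = 3456 + 28 = 3484$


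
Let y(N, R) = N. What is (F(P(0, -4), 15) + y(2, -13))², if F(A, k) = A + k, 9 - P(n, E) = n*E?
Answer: 676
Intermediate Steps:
P(n, E) = 9 - E*n (P(n, E) = 9 - n*E = 9 - E*n)
(F(P(0, -4), 15) + y(2, -13))² = (((9 - 1*(-4)*0) + 15) + 2)² = (((9 + 0) + 15) + 2)² = ((9 + 15) + 2)² = (24 + 2)² = 26² = 676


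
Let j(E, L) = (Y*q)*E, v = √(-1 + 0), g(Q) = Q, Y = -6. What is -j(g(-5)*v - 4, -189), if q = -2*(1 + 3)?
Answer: 192 + 240*I ≈ 192.0 + 240.0*I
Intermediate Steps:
q = -8 (q = -2*4 = -8)
v = I (v = √(-1) = I ≈ 1.0*I)
j(E, L) = 48*E (j(E, L) = (-6*(-8))*E = 48*E)
-j(g(-5)*v - 4, -189) = -48*(-5*I - 4) = -48*(-4 - 5*I) = -(-192 - 240*I) = 192 + 240*I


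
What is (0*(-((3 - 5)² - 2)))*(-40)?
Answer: 0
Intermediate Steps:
(0*(-((3 - 5)² - 2)))*(-40) = (0*(-((-2)² - 2)))*(-40) = (0*(-(4 - 2)))*(-40) = (0*(-1*2))*(-40) = (0*(-2))*(-40) = 0*(-40) = 0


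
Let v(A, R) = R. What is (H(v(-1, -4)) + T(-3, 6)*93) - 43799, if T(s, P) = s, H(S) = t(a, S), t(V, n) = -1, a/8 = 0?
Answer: -44079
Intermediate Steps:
a = 0 (a = 8*0 = 0)
H(S) = -1
(H(v(-1, -4)) + T(-3, 6)*93) - 43799 = (-1 - 3*93) - 43799 = (-1 - 279) - 43799 = -280 - 43799 = -44079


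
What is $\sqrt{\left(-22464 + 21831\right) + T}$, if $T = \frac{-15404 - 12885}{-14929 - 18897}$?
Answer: $\frac{i \sqrt{723320604994}}{33826} \approx 25.143 i$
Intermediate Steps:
$T = \frac{28289}{33826}$ ($T = - \frac{28289}{-33826} = \left(-28289\right) \left(- \frac{1}{33826}\right) = \frac{28289}{33826} \approx 0.83631$)
$\sqrt{\left(-22464 + 21831\right) + T} = \sqrt{\left(-22464 + 21831\right) + \frac{28289}{33826}} = \sqrt{-633 + \frac{28289}{33826}} = \sqrt{- \frac{21383569}{33826}} = \frac{i \sqrt{723320604994}}{33826}$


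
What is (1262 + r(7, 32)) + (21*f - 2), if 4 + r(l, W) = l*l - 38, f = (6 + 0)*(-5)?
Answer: 637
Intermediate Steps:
f = -30 (f = 6*(-5) = -30)
r(l, W) = -42 + l**2 (r(l, W) = -4 + (l*l - 38) = -4 + (l**2 - 38) = -4 + (-38 + l**2) = -42 + l**2)
(1262 + r(7, 32)) + (21*f - 2) = (1262 + (-42 + 7**2)) + (21*(-30) - 2) = (1262 + (-42 + 49)) + (-630 - 2) = (1262 + 7) - 632 = 1269 - 632 = 637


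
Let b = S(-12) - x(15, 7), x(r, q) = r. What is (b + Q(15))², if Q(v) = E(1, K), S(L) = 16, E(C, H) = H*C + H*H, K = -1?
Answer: 1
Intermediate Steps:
E(C, H) = H² + C*H (E(C, H) = C*H + H² = H² + C*H)
Q(v) = 0 (Q(v) = -(1 - 1) = -1*0 = 0)
b = 1 (b = 16 - 1*15 = 16 - 15 = 1)
(b + Q(15))² = (1 + 0)² = 1² = 1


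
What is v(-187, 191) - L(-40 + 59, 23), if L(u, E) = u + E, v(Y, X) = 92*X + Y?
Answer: 17343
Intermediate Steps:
v(Y, X) = Y + 92*X
L(u, E) = E + u
v(-187, 191) - L(-40 + 59, 23) = (-187 + 92*191) - (23 + (-40 + 59)) = (-187 + 17572) - (23 + 19) = 17385 - 1*42 = 17385 - 42 = 17343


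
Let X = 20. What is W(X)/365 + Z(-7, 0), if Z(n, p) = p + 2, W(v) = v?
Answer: 150/73 ≈ 2.0548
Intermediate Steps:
Z(n, p) = 2 + p
W(X)/365 + Z(-7, 0) = 20/365 + (2 + 0) = 20*(1/365) + 2 = 4/73 + 2 = 150/73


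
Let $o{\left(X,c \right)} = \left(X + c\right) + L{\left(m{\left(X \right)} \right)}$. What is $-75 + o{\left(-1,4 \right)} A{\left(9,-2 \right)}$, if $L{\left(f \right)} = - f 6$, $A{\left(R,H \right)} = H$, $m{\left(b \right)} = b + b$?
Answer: $-105$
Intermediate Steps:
$m{\left(b \right)} = 2 b$
$L{\left(f \right)} = - 6 f$
$o{\left(X,c \right)} = c - 11 X$ ($o{\left(X,c \right)} = \left(X + c\right) - 6 \cdot 2 X = \left(X + c\right) - 12 X = c - 11 X$)
$-75 + o{\left(-1,4 \right)} A{\left(9,-2 \right)} = -75 + \left(4 - -11\right) \left(-2\right) = -75 + \left(4 + 11\right) \left(-2\right) = -75 + 15 \left(-2\right) = -75 - 30 = -105$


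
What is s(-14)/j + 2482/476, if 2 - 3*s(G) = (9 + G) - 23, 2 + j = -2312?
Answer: 84391/16198 ≈ 5.2100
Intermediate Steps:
j = -2314 (j = -2 - 2312 = -2314)
s(G) = 16/3 - G/3 (s(G) = 2/3 - ((9 + G) - 23)/3 = 2/3 - (-14 + G)/3 = 2/3 + (14/3 - G/3) = 16/3 - G/3)
s(-14)/j + 2482/476 = (16/3 - 1/3*(-14))/(-2314) + 2482/476 = (16/3 + 14/3)*(-1/2314) + 2482*(1/476) = 10*(-1/2314) + 73/14 = -5/1157 + 73/14 = 84391/16198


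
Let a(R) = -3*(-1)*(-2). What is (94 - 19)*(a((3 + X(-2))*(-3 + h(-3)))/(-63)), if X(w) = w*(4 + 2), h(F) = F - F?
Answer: 50/7 ≈ 7.1429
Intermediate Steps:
h(F) = 0
X(w) = 6*w (X(w) = w*6 = 6*w)
a(R) = -6 (a(R) = 3*(-2) = -6)
(94 - 19)*(a((3 + X(-2))*(-3 + h(-3)))/(-63)) = (94 - 19)*(-6/(-63)) = 75*(-6*(-1/63)) = 75*(2/21) = 50/7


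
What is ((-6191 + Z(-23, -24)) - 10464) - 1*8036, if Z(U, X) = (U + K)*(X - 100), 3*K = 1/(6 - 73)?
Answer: -4389515/201 ≈ -21838.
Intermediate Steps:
K = -1/201 (K = 1/(3*(6 - 73)) = (⅓)/(-67) = (⅓)*(-1/67) = -1/201 ≈ -0.0049751)
Z(U, X) = (-100 + X)*(-1/201 + U) (Z(U, X) = (U - 1/201)*(X - 100) = (-1/201 + U)*(-100 + X) = (-100 + X)*(-1/201 + U))
((-6191 + Z(-23, -24)) - 10464) - 1*8036 = ((-6191 + (100/201 - 100*(-23) - 1/201*(-24) - 23*(-24))) - 10464) - 1*8036 = ((-6191 + (100/201 + 2300 + 8/67 + 552)) - 10464) - 8036 = ((-6191 + 573376/201) - 10464) - 8036 = (-671015/201 - 10464) - 8036 = -2774279/201 - 8036 = -4389515/201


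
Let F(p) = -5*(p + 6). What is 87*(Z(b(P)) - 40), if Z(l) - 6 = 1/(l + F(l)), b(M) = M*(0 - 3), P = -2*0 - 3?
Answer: -65105/22 ≈ -2959.3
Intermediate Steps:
F(p) = -30 - 5*p (F(p) = -5*(6 + p) = -30 - 5*p)
P = -3 (P = 0 - 3 = -3)
b(M) = -3*M (b(M) = M*(-3) = -3*M)
Z(l) = 6 + 1/(-30 - 4*l) (Z(l) = 6 + 1/(l + (-30 - 5*l)) = 6 + 1/(-30 - 4*l))
87*(Z(b(P)) - 40) = 87*((179 + 24*(-3*(-3)))/(2*(15 + 2*(-3*(-3)))) - 40) = 87*((179 + 24*9)/(2*(15 + 2*9)) - 40) = 87*((179 + 216)/(2*(15 + 18)) - 40) = 87*((½)*395/33 - 40) = 87*((½)*(1/33)*395 - 40) = 87*(395/66 - 40) = 87*(-2245/66) = -65105/22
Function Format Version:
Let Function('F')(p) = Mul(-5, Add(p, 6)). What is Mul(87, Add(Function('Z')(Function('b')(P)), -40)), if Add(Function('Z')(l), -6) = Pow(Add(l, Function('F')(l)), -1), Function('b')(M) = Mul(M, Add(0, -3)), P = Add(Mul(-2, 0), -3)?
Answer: Rational(-65105, 22) ≈ -2959.3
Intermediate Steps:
Function('F')(p) = Add(-30, Mul(-5, p)) (Function('F')(p) = Mul(-5, Add(6, p)) = Add(-30, Mul(-5, p)))
P = -3 (P = Add(0, -3) = -3)
Function('b')(M) = Mul(-3, M) (Function('b')(M) = Mul(M, -3) = Mul(-3, M))
Function('Z')(l) = Add(6, Pow(Add(-30, Mul(-4, l)), -1)) (Function('Z')(l) = Add(6, Pow(Add(l, Add(-30, Mul(-5, l))), -1)) = Add(6, Pow(Add(-30, Mul(-4, l)), -1)))
Mul(87, Add(Function('Z')(Function('b')(P)), -40)) = Mul(87, Add(Mul(Rational(1, 2), Pow(Add(15, Mul(2, Mul(-3, -3))), -1), Add(179, Mul(24, Mul(-3, -3)))), -40)) = Mul(87, Add(Mul(Rational(1, 2), Pow(Add(15, Mul(2, 9)), -1), Add(179, Mul(24, 9))), -40)) = Mul(87, Add(Mul(Rational(1, 2), Pow(Add(15, 18), -1), Add(179, 216)), -40)) = Mul(87, Add(Mul(Rational(1, 2), Pow(33, -1), 395), -40)) = Mul(87, Add(Mul(Rational(1, 2), Rational(1, 33), 395), -40)) = Mul(87, Add(Rational(395, 66), -40)) = Mul(87, Rational(-2245, 66)) = Rational(-65105, 22)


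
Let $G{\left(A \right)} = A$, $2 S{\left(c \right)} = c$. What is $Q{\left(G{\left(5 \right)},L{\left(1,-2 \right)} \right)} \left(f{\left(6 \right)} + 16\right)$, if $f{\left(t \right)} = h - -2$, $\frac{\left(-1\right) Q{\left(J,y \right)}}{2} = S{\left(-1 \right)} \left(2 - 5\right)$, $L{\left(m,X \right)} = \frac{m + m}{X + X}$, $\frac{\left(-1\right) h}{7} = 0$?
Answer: $-54$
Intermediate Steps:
$S{\left(c \right)} = \frac{c}{2}$
$h = 0$ ($h = \left(-7\right) 0 = 0$)
$L{\left(m,X \right)} = \frac{m}{X}$ ($L{\left(m,X \right)} = \frac{2 m}{2 X} = 2 m \frac{1}{2 X} = \frac{m}{X}$)
$Q{\left(J,y \right)} = -3$ ($Q{\left(J,y \right)} = - 2 \cdot \frac{1}{2} \left(-1\right) \left(2 - 5\right) = - 2 \left(\left(- \frac{1}{2}\right) \left(-3\right)\right) = \left(-2\right) \frac{3}{2} = -3$)
$f{\left(t \right)} = 2$ ($f{\left(t \right)} = 0 - -2 = 0 + 2 = 2$)
$Q{\left(G{\left(5 \right)},L{\left(1,-2 \right)} \right)} \left(f{\left(6 \right)} + 16\right) = - 3 \left(2 + 16\right) = \left(-3\right) 18 = -54$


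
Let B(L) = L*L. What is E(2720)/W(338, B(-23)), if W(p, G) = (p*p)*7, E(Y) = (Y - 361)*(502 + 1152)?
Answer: 278699/57122 ≈ 4.8790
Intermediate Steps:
B(L) = L²
E(Y) = -597094 + 1654*Y (E(Y) = (-361 + Y)*1654 = -597094 + 1654*Y)
W(p, G) = 7*p² (W(p, G) = p²*7 = 7*p²)
E(2720)/W(338, B(-23)) = (-597094 + 1654*2720)/((7*338²)) = (-597094 + 4498880)/((7*114244)) = 3901786/799708 = 3901786*(1/799708) = 278699/57122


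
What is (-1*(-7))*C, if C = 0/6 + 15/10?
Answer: 21/2 ≈ 10.500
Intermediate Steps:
C = 3/2 (C = 0*(⅙) + 15*(⅒) = 0 + 3/2 = 3/2 ≈ 1.5000)
(-1*(-7))*C = -1*(-7)*(3/2) = 7*(3/2) = 21/2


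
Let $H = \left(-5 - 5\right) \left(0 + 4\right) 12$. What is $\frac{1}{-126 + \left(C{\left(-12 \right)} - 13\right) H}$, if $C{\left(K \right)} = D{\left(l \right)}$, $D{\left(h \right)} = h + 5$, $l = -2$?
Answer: $\frac{1}{4674} \approx 0.00021395$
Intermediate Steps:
$D{\left(h \right)} = 5 + h$
$C{\left(K \right)} = 3$ ($C{\left(K \right)} = 5 - 2 = 3$)
$H = -480$ ($H = \left(-10\right) 4 \cdot 12 = \left(-40\right) 12 = -480$)
$\frac{1}{-126 + \left(C{\left(-12 \right)} - 13\right) H} = \frac{1}{-126 + \left(3 - 13\right) \left(-480\right)} = \frac{1}{-126 - -4800} = \frac{1}{-126 + 4800} = \frac{1}{4674}$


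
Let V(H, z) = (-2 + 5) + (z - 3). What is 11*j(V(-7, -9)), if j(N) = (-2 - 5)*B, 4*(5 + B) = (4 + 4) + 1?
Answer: 847/4 ≈ 211.75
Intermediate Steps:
B = -11/4 (B = -5 + ((4 + 4) + 1)/4 = -5 + (8 + 1)/4 = -5 + (1/4)*9 = -5 + 9/4 = -11/4 ≈ -2.7500)
V(H, z) = z (V(H, z) = 3 + (-3 + z) = z)
j(N) = 77/4 (j(N) = (-2 - 5)*(-11/4) = -7*(-11/4) = 77/4)
11*j(V(-7, -9)) = 11*(77/4) = 847/4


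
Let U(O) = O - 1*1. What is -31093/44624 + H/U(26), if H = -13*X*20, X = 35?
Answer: -16274229/44624 ≈ -364.70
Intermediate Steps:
U(O) = -1 + O (U(O) = O - 1 = -1 + O)
H = -9100 (H = -13*35*20 = -455*20 = -9100)
-31093/44624 + H/U(26) = -31093/44624 - 9100/(-1 + 26) = -31093*1/44624 - 9100/25 = -31093/44624 - 9100*1/25 = -31093/44624 - 364 = -16274229/44624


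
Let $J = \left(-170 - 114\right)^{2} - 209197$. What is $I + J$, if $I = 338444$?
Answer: $209903$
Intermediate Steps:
$J = -128541$ ($J = \left(-284\right)^{2} - 209197 = 80656 - 209197 = -128541$)
$I + J = 338444 - 128541 = 209903$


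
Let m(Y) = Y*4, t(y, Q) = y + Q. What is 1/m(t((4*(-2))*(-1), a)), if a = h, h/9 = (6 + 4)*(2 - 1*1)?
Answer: 1/392 ≈ 0.0025510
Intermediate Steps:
h = 90 (h = 9*((6 + 4)*(2 - 1*1)) = 9*(10*(2 - 1)) = 9*(10*1) = 9*10 = 90)
a = 90
t(y, Q) = Q + y
m(Y) = 4*Y
1/m(t((4*(-2))*(-1), a)) = 1/(4*(90 + (4*(-2))*(-1))) = 1/(4*(90 - 8*(-1))) = 1/(4*(90 + 8)) = 1/(4*98) = 1/392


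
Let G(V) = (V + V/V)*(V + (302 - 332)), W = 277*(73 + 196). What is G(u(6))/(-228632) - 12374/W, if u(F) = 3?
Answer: -2621789/15832766 ≈ -0.16559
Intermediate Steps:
W = 74513 (W = 277*269 = 74513)
G(V) = (1 + V)*(-30 + V) (G(V) = (V + 1)*(V - 30) = (1 + V)*(-30 + V))
G(u(6))/(-228632) - 12374/W = (-30 + 3² - 29*3)/(-228632) - 12374/74513 = (-30 + 9 - 87)*(-1/228632) - 12374*1/74513 = -108*(-1/228632) - 46/277 = 27/57158 - 46/277 = -2621789/15832766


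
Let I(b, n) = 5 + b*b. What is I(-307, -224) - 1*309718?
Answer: -215464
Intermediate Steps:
I(b, n) = 5 + b**2
I(-307, -224) - 1*309718 = (5 + (-307)**2) - 1*309718 = (5 + 94249) - 309718 = 94254 - 309718 = -215464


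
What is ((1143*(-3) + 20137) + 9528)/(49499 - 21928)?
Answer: 26236/27571 ≈ 0.95158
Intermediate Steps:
((1143*(-3) + 20137) + 9528)/(49499 - 21928) = ((-3429 + 20137) + 9528)/27571 = (16708 + 9528)*(1/27571) = 26236*(1/27571) = 26236/27571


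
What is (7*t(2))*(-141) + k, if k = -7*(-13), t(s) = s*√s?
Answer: 91 - 1974*√2 ≈ -2700.7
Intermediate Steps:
t(s) = s^(3/2)
k = 91
(7*t(2))*(-141) + k = (7*2^(3/2))*(-141) + 91 = (7*(2*√2))*(-141) + 91 = (14*√2)*(-141) + 91 = -1974*√2 + 91 = 91 - 1974*√2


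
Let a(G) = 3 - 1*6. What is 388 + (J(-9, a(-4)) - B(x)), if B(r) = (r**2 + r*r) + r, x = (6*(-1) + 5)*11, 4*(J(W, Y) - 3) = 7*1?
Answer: 647/4 ≈ 161.75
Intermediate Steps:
a(G) = -3 (a(G) = 3 - 6 = -3)
J(W, Y) = 19/4 (J(W, Y) = 3 + (7*1)/4 = 3 + (1/4)*7 = 3 + 7/4 = 19/4)
x = -11 (x = (-6 + 5)*11 = -1*11 = -11)
B(r) = r + 2*r**2 (B(r) = (r**2 + r**2) + r = 2*r**2 + r = r + 2*r**2)
388 + (J(-9, a(-4)) - B(x)) = 388 + (19/4 - (-11)*(1 + 2*(-11))) = 388 + (19/4 - (-11)*(1 - 22)) = 388 + (19/4 - (-11)*(-21)) = 388 + (19/4 - 1*231) = 388 + (19/4 - 231) = 388 - 905/4 = 647/4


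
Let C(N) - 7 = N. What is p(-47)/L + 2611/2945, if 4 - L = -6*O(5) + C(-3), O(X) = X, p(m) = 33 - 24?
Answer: 6989/5890 ≈ 1.1866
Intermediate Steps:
p(m) = 9
C(N) = 7 + N
L = 30 (L = 4 - (-6*5 + (7 - 3)) = 4 - (-30 + 4) = 4 - 1*(-26) = 4 + 26 = 30)
p(-47)/L + 2611/2945 = 9/30 + 2611/2945 = 9*(1/30) + 2611*(1/2945) = 3/10 + 2611/2945 = 6989/5890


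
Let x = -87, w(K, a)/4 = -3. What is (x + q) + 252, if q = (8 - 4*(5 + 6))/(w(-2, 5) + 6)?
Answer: 171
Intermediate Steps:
w(K, a) = -12 (w(K, a) = 4*(-3) = -12)
q = 6 (q = (8 - 4*(5 + 6))/(-12 + 6) = (8 - 4*11)/(-6) = (8 - 44)*(-1/6) = -36*(-1/6) = 6)
(x + q) + 252 = (-87 + 6) + 252 = -81 + 252 = 171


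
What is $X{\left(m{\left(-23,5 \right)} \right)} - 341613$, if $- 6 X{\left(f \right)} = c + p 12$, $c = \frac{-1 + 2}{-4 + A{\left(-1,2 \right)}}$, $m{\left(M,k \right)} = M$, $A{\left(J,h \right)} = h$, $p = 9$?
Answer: $- \frac{4099571}{12} \approx -3.4163 \cdot 10^{5}$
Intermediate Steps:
$c = - \frac{1}{2}$ ($c = \frac{-1 + 2}{-4 + 2} = 1 \frac{1}{-2} = 1 \left(- \frac{1}{2}\right) = - \frac{1}{2} \approx -0.5$)
$X{\left(f \right)} = - \frac{215}{12}$ ($X{\left(f \right)} = - \frac{- \frac{1}{2} + 9 \cdot 12}{6} = - \frac{- \frac{1}{2} + 108}{6} = \left(- \frac{1}{6}\right) \frac{215}{2} = - \frac{215}{12}$)
$X{\left(m{\left(-23,5 \right)} \right)} - 341613 = - \frac{215}{12} - 341613 = - \frac{4099571}{12}$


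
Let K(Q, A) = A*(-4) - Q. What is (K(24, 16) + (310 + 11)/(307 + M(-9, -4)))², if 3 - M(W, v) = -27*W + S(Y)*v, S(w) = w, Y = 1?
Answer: 35129329/5041 ≈ 6968.7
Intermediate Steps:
M(W, v) = 3 - v + 27*W (M(W, v) = 3 - (-27*W + 1*v) = 3 - (-27*W + v) = 3 - (v - 27*W) = 3 + (-v + 27*W) = 3 - v + 27*W)
K(Q, A) = -Q - 4*A (K(Q, A) = -4*A - Q = -Q - 4*A)
(K(24, 16) + (310 + 11)/(307 + M(-9, -4)))² = ((-1*24 - 4*16) + (310 + 11)/(307 + (3 - 1*(-4) + 27*(-9))))² = ((-24 - 64) + 321/(307 + (3 + 4 - 243)))² = (-88 + 321/(307 - 236))² = (-88 + 321/71)² = (-5927/71)² = 35129329/5041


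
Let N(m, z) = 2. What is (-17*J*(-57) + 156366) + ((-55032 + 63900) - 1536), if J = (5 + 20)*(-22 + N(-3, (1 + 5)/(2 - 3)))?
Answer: -320802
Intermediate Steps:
J = -500 (J = (5 + 20)*(-22 + 2) = 25*(-20) = -500)
(-17*J*(-57) + 156366) + ((-55032 + 63900) - 1536) = (-17*(-500)*(-57) + 156366) + ((-55032 + 63900) - 1536) = (8500*(-57) + 156366) + (8868 - 1536) = (-484500 + 156366) + 7332 = -328134 + 7332 = -320802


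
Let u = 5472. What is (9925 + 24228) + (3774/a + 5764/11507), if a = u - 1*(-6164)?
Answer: 2286520934739/66947726 ≈ 34154.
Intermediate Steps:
a = 11636 (a = 5472 - 1*(-6164) = 5472 + 6164 = 11636)
(9925 + 24228) + (3774/a + 5764/11507) = (9925 + 24228) + (3774/11636 + 5764/11507) = 34153 + (3774*(1/11636) + 5764*(1/11507)) = 34153 + (1887/5818 + 5764/11507) = 34153 + 55248661/66947726 = 2286520934739/66947726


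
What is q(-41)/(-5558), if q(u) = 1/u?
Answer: 1/227878 ≈ 4.3883e-6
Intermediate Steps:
q(-41)/(-5558) = 1/(-41*(-5558)) = -1/41*(-1/5558) = 1/227878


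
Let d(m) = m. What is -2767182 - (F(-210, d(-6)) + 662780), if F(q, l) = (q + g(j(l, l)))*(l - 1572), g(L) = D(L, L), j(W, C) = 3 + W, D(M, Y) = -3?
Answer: -3766076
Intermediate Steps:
g(L) = -3
F(q, l) = (-1572 + l)*(-3 + q) (F(q, l) = (q - 3)*(l - 1572) = (-3 + q)*(-1572 + l) = (-1572 + l)*(-3 + q))
-2767182 - (F(-210, d(-6)) + 662780) = -2767182 - ((4716 - 1572*(-210) - 3*(-6) - 6*(-210)) + 662780) = -2767182 - ((4716 + 330120 + 18 + 1260) + 662780) = -2767182 - (336114 + 662780) = -2767182 - 1*998894 = -2767182 - 998894 = -3766076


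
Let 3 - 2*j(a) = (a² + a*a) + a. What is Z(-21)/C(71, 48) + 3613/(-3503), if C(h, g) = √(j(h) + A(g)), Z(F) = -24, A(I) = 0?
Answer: -3613/3503 + 24*I*√203/1015 ≈ -1.0314 + 0.33689*I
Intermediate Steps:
j(a) = 3/2 - a² - a/2 (j(a) = 3/2 - ((a² + a*a) + a)/2 = 3/2 - ((a² + a²) + a)/2 = 3/2 - (2*a² + a)/2 = 3/2 - (a + 2*a²)/2 = 3/2 + (-a² - a/2) = 3/2 - a² - a/2)
C(h, g) = √(3/2 - h² - h/2) (C(h, g) = √((3/2 - h² - h/2) + 0) = √(3/2 - h² - h/2))
Z(-21)/C(71, 48) + 3613/(-3503) = -24*2/√(6 - 4*71² - 2*71) + 3613/(-3503) = -24*2/√(6 - 4*5041 - 142) + 3613*(-1/3503) = -24*2/√(6 - 20164 - 142) - 3613/3503 = -24*(-I*√203/1015) - 3613/3503 = -(-24)*I*√203/1015 - 3613/3503 = 24*I*√203/1015 - 3613/3503 = -3613/3503 + 24*I*√203/1015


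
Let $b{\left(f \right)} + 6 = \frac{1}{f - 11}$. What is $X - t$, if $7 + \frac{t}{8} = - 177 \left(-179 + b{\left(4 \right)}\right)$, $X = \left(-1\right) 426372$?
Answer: $- \frac{4819348}{7} \approx -6.8848 \cdot 10^{5}$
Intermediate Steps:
$b{\left(f \right)} = -6 + \frac{1}{-11 + f}$ ($b{\left(f \right)} = -6 + \frac{1}{f - 11} = -6 + \frac{1}{-11 + f}$)
$X = -426372$
$t = \frac{1834744}{7}$ ($t = -56 + 8 \left(- 177 \left(-179 + \frac{67 - 24}{-11 + 4}\right)\right) = -56 + 8 \left(- 177 \left(-179 + \frac{67 - 24}{-7}\right)\right) = -56 + 8 \left(- 177 \left(-179 - \frac{43}{7}\right)\right) = -56 + 8 \left(\left(-177\right) \left(- \frac{1296}{7}\right)\right) = -56 + 8 \cdot \frac{229392}{7} = -56 + \frac{1835136}{7} = \frac{1834744}{7} \approx 2.6211 \cdot 10^{5}$)
$X - t = -426372 - \frac{1834744}{7} = - \frac{4819348}{7}$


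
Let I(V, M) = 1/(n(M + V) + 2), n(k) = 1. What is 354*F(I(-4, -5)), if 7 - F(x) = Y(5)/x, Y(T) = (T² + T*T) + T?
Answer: -55932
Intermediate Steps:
Y(T) = T + 2*T² (Y(T) = (T² + T²) + T = 2*T² + T = T + 2*T²)
I(V, M) = ⅓ (I(V, M) = 1/(1 + 2) = 1/3 = ⅓)
F(x) = 7 - 55/x (F(x) = 7 - 5*(1 + 2*5)/x = 7 - 5*(1 + 10)/x = 7 - 5*11/x = 7 - 55/x)
354*F(I(-4, -5)) = 354*(7 - 55/⅓) = 354*(7 - 55*3) = 354*(7 - 165) = 354*(-158) = -55932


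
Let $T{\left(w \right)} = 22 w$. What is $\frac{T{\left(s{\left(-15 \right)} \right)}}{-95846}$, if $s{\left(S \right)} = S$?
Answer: $\frac{165}{47923} \approx 0.003443$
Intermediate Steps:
$\frac{T{\left(s{\left(-15 \right)} \right)}}{-95846} = \frac{22 \left(-15\right)}{-95846} = \left(-330\right) \left(- \frac{1}{95846}\right) = \frac{165}{47923}$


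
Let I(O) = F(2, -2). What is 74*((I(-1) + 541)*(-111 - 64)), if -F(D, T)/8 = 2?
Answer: -6798750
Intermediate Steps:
F(D, T) = -16 (F(D, T) = -8*2 = -16)
I(O) = -16
74*((I(-1) + 541)*(-111 - 64)) = 74*((-16 + 541)*(-111 - 64)) = 74*(525*(-175)) = 74*(-91875) = -6798750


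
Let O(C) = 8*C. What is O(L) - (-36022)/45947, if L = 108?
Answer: 39734230/45947 ≈ 864.78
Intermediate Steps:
O(L) - (-36022)/45947 = 8*108 - (-36022)/45947 = 864 - (-36022)/45947 = 864 - 1*(-36022/45947) = 864 + 36022/45947 = 39734230/45947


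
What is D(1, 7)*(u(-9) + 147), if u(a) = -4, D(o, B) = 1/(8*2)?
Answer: 143/16 ≈ 8.9375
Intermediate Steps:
D(o, B) = 1/16
D(1, 7)*(u(-9) + 147) = (-4 + 147)/16 = (1/16)*143 = 143/16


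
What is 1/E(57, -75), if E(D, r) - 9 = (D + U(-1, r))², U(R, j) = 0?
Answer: 1/3258 ≈ 0.00030694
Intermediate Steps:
E(D, r) = 9 + D² (E(D, r) = 9 + (D + 0)² = 9 + D²)
1/E(57, -75) = 1/(9 + 57²) = 1/(9 + 3249) = 1/3258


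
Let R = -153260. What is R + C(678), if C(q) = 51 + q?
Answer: -152531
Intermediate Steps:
R + C(678) = -153260 + (51 + 678) = -153260 + 729 = -152531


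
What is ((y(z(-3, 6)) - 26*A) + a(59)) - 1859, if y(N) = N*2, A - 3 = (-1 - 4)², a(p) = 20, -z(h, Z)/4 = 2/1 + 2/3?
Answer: -7765/3 ≈ -2588.3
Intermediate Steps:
z(h, Z) = -32/3 (z(h, Z) = -4*(2/1 + 2/3) = -4*(2*1 + 2*(⅓)) = -4*(2 + ⅔) = -4*8/3 = -32/3)
A = 28 (A = 3 + (-1 - 4)² = 3 + (-5)² = 3 + 25 = 28)
y(N) = 2*N
((y(z(-3, 6)) - 26*A) + a(59)) - 1859 = ((2*(-32/3) - 26*28) + 20) - 1859 = ((-64/3 - 728) + 20) - 1859 = (-2248/3 + 20) - 1859 = -2188/3 - 1859 = -7765/3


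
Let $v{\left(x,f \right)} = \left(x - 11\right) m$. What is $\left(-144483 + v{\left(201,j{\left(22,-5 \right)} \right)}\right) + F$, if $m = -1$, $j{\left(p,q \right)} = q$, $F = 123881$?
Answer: $-20792$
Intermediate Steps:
$v{\left(x,f \right)} = 11 - x$ ($v{\left(x,f \right)} = \left(x - 11\right) \left(-1\right) = \left(-11 + x\right) \left(-1\right) = 11 - x$)
$\left(-144483 + v{\left(201,j{\left(22,-5 \right)} \right)}\right) + F = \left(-144483 + \left(11 - 201\right)\right) + 123881 = \left(-144483 - 190\right) + 123881 = -144673 + 123881 = -20792$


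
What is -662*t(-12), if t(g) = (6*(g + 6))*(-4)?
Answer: -95328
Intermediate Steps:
t(g) = -144 - 24*g (t(g) = (6*(6 + g))*(-4) = (36 + 6*g)*(-4) = -144 - 24*g)
-662*t(-12) = -662*(-144 - 24*(-12)) = -662*(-144 + 288) = -662*144 = -95328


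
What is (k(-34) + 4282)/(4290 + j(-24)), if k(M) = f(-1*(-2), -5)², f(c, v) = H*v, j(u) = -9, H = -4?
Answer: 4682/4281 ≈ 1.0937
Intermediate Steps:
f(c, v) = -4*v
k(M) = 400 (k(M) = (-4*(-5))² = 20² = 400)
(k(-34) + 4282)/(4290 + j(-24)) = (400 + 4282)/(4290 - 9) = 4682/4281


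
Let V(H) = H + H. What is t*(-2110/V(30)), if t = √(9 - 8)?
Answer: -211/6 ≈ -35.167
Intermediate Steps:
V(H) = 2*H
t = 1 (t = √1 = 1)
t*(-2110/V(30)) = 1*(-2110/(2*30)) = 1*(-2110/60) = 1*(-2110*1/60) = 1*(-211/6) = -211/6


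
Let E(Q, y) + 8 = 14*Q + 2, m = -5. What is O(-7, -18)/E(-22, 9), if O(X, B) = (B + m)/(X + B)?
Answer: -23/7850 ≈ -0.0029299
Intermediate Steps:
E(Q, y) = -6 + 14*Q (E(Q, y) = -8 + (14*Q + 2) = -8 + (2 + 14*Q) = -6 + 14*Q)
O(X, B) = (-5 + B)/(B + X) (O(X, B) = (B - 5)/(X + B) = (-5 + B)/(B + X))
O(-7, -18)/E(-22, 9) = ((-5 - 18)/(-18 - 7))/(-6 + 14*(-22)) = (-23/(-25))/(-6 - 308) = -1/25*(-23)/(-314) = (23/25)*(-1/314) = -23/7850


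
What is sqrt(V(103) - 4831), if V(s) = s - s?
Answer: I*sqrt(4831) ≈ 69.505*I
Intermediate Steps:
V(s) = 0
sqrt(V(103) - 4831) = sqrt(0 - 4831) = sqrt(-4831) = I*sqrt(4831)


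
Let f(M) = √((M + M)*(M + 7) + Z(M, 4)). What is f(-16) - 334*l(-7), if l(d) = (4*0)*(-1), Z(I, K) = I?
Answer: 4*√17 ≈ 16.492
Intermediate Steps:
l(d) = 0 (l(d) = 0*(-1) = 0)
f(M) = √(M + 2*M*(7 + M)) (f(M) = √((M + M)*(M + 7) + M) = √((2*M)*(7 + M) + M) = √(2*M*(7 + M) + M) = √(M + 2*M*(7 + M)))
f(-16) - 334*l(-7) = √(-16*(15 + 2*(-16))) - 334*0 = √(-16*(15 - 32)) + 0 = √(-16*(-17)) + 0 = √272 + 0 = 4*√17 + 0 = 4*√17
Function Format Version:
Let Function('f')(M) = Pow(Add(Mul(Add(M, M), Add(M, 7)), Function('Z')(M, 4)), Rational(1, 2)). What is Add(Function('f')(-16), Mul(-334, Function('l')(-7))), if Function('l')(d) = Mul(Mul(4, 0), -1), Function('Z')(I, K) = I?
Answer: Mul(4, Pow(17, Rational(1, 2))) ≈ 16.492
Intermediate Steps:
Function('l')(d) = 0 (Function('l')(d) = Mul(0, -1) = 0)
Function('f')(M) = Pow(Add(M, Mul(2, M, Add(7, M))), Rational(1, 2)) (Function('f')(M) = Pow(Add(Mul(Add(M, M), Add(M, 7)), M), Rational(1, 2)) = Pow(Add(Mul(Mul(2, M), Add(7, M)), M), Rational(1, 2)) = Pow(Add(Mul(2, M, Add(7, M)), M), Rational(1, 2)) = Pow(Add(M, Mul(2, M, Add(7, M))), Rational(1, 2)))
Add(Function('f')(-16), Mul(-334, Function('l')(-7))) = Add(Pow(Mul(-16, Add(15, Mul(2, -16))), Rational(1, 2)), Mul(-334, 0)) = Add(Pow(Mul(-16, Add(15, -32)), Rational(1, 2)), 0) = Add(Pow(Mul(-16, -17), Rational(1, 2)), 0) = Add(Pow(272, Rational(1, 2)), 0) = Add(Mul(4, Pow(17, Rational(1, 2))), 0) = Mul(4, Pow(17, Rational(1, 2)))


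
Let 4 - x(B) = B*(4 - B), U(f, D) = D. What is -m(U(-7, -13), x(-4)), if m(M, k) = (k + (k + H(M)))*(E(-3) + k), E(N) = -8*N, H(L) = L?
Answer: -3540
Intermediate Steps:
x(B) = 4 - B*(4 - B)
m(M, k) = (24 + k)*(M + 2*k) (m(M, k) = (k + (k + M))*(-8*(-3) + k) = (k + (M + k))*(24 + k) = (M + 2*k)*(24 + k) = (24 + k)*(M + 2*k))
-m(U(-7, -13), x(-4)) = -(2*(4 + (-4)² - 4*(-4))² + 24*(-13) + 48*(4 + (-4)² - 4*(-4)) - 13*(4 + (-4)² - 4*(-4))) = -(2*(4 + 16 + 16)² - 312 + 48*(4 + 16 + 16) - 13*(4 + 16 + 16)) = -(2*36² - 312 + 48*36 - 13*36) = -(2*1296 - 312 + 1728 - 468) = -(2592 - 312 + 1728 - 468) = -1*3540 = -3540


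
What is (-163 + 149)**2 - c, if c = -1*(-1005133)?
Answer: -1004937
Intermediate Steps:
c = 1005133
(-163 + 149)**2 - c = (-163 + 149)**2 - 1*1005133 = (-14)**2 - 1005133 = 196 - 1005133 = -1004937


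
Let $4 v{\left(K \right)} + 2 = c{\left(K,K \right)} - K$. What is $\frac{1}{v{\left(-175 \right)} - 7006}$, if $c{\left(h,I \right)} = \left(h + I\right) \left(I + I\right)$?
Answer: $\frac{4}{94649} \approx 4.2261 \cdot 10^{-5}$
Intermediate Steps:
$c{\left(h,I \right)} = 2 I \left(I + h\right)$ ($c{\left(h,I \right)} = \left(I + h\right) 2 I = 2 I \left(I + h\right)$)
$v{\left(K \right)} = - \frac{1}{2} + K^{2} - \frac{K}{4}$ ($v{\left(K \right)} = - \frac{1}{2} + \frac{2 K \left(K + K\right) - K}{4} = - \frac{1}{2} + \frac{2 K 2 K - K}{4} = - \frac{1}{2} + \frac{4 K^{2} - K}{4} = - \frac{1}{2} + \frac{- K + 4 K^{2}}{4} = - \frac{1}{2} + \left(K^{2} - \frac{K}{4}\right) = - \frac{1}{2} + K^{2} - \frac{K}{4}$)
$\frac{1}{v{\left(-175 \right)} - 7006} = \frac{1}{\left(- \frac{1}{2} + \left(-175\right)^{2} - - \frac{175}{4}\right) - 7006} = \frac{1}{\left(- \frac{1}{2} + 30625 + \frac{175}{4}\right) - 7006} = \frac{1}{\frac{122673}{4} - 7006} = \frac{1}{\frac{94649}{4}} = \frac{4}{94649}$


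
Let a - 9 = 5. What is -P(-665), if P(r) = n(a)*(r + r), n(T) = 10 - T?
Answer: -5320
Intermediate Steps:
a = 14 (a = 9 + 5 = 14)
P(r) = -8*r (P(r) = (10 - 1*14)*(r + r) = (10 - 14)*(2*r) = -8*r)
-P(-665) = -(-8)*(-665) = -1*5320 = -5320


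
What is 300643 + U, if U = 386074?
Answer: 686717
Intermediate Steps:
300643 + U = 300643 + 386074 = 686717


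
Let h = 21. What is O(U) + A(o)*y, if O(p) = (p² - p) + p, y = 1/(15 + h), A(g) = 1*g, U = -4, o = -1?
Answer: 575/36 ≈ 15.972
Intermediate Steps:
A(g) = g
y = 1/36 (y = 1/(15 + 21) = 1/36 ≈ 0.027778)
O(p) = p²
O(U) + A(o)*y = (-4)² - 1*1/36 = 16 - 1/36 = 575/36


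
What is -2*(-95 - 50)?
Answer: 290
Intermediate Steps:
-2*(-95 - 50) = -2*(-145) = 290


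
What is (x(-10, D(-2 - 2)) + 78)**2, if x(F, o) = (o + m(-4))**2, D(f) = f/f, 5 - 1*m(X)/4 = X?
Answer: 2093809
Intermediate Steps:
m(X) = 20 - 4*X
D(f) = 1
x(F, o) = (36 + o)**2 (x(F, o) = (o + (20 - 4*(-4)))**2 = (o + (20 + 16))**2 = (o + 36)**2 = (36 + o)**2)
(x(-10, D(-2 - 2)) + 78)**2 = ((36 + 1)**2 + 78)**2 = (37**2 + 78)**2 = (1369 + 78)**2 = 1447**2 = 2093809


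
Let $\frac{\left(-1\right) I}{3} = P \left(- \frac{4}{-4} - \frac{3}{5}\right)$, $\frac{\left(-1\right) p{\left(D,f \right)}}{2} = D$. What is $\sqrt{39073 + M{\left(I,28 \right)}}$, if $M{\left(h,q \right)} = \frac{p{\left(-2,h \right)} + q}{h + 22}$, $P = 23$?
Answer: $\frac{\sqrt{1914297}}{7} \approx 197.65$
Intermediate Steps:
$p{\left(D,f \right)} = - 2 D$
$I = - \frac{138}{5}$ ($I = - 3 \cdot 23 \left(- \frac{4}{-4} - \frac{3}{5}\right) = - 3 \cdot 23 \left(\left(-4\right) \left(- \frac{1}{4}\right) - \frac{3}{5}\right) = - 3 \cdot 23 \left(1 - \frac{3}{5}\right) = - 3 \cdot 23 \cdot \frac{2}{5} = \left(-3\right) \frac{46}{5} = - \frac{138}{5} \approx -27.6$)
$M{\left(h,q \right)} = \frac{4 + q}{22 + h}$ ($M{\left(h,q \right)} = \frac{\left(-2\right) \left(-2\right) + q}{h + 22} = \frac{4 + q}{22 + h}$)
$\sqrt{39073 + M{\left(I,28 \right)}} = \sqrt{39073 + \frac{4 + 28}{22 - \frac{138}{5}}} = \sqrt{39073 + \frac{1}{- \frac{28}{5}} \cdot 32} = \sqrt{39073 - \frac{40}{7}} = \sqrt{\frac{273471}{7}} = \frac{\sqrt{1914297}}{7}$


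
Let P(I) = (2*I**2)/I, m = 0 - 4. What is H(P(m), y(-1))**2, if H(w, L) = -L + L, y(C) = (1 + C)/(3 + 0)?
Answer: 0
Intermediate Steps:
m = -4
y(C) = 1/3 + C/3 (y(C) = (1 + C)/3 = (1 + C)*(1/3) = 1/3 + C/3)
P(I) = 2*I
H(w, L) = 0
H(P(m), y(-1))**2 = 0**2 = 0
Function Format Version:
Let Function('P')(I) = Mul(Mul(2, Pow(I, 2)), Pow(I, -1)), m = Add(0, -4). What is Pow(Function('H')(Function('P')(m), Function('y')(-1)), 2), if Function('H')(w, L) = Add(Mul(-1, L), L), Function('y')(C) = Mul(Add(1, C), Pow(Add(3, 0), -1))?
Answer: 0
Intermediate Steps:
m = -4
Function('y')(C) = Add(Rational(1, 3), Mul(Rational(1, 3), C)) (Function('y')(C) = Mul(Add(1, C), Pow(3, -1)) = Mul(Add(1, C), Rational(1, 3)) = Add(Rational(1, 3), Mul(Rational(1, 3), C)))
Function('P')(I) = Mul(2, I)
Function('H')(w, L) = 0
Pow(Function('H')(Function('P')(m), Function('y')(-1)), 2) = Pow(0, 2) = 0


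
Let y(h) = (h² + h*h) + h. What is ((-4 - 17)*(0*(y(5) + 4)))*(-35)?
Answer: 0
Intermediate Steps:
y(h) = h + 2*h² (y(h) = (h² + h²) + h = 2*h² + h = h + 2*h²)
((-4 - 17)*(0*(y(5) + 4)))*(-35) = ((-4 - 17)*(0*(5*(1 + 2*5) + 4)))*(-35) = -0*(5*(1 + 10) + 4)*(-35) = -0*(5*11 + 4)*(-35) = -0*(55 + 4)*(-35) = -0*59*(-35) = -21*0*(-35) = 0*(-35) = 0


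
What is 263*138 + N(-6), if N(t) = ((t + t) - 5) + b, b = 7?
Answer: 36284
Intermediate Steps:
N(t) = 2 + 2*t (N(t) = ((t + t) - 5) + 7 = (2*t - 5) + 7 = (-5 + 2*t) + 7 = 2 + 2*t)
263*138 + N(-6) = 263*138 + (2 + 2*(-6)) = 36294 + (2 - 12) = 36294 - 10 = 36284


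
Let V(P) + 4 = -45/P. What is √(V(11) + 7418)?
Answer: √896599/11 ≈ 86.081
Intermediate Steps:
V(P) = -4 - 45/P
√(V(11) + 7418) = √((-4 - 45/11) + 7418) = √(-89/11 + 7418) = √(81509/11) = √896599/11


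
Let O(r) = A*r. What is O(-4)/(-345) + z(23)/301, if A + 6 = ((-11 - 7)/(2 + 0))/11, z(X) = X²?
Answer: 127817/76153 ≈ 1.6784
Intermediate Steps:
A = -75/11 (A = -6 + ((-11 - 7)/(2 + 0))/11 = -6 - 18/2*(1/11) = -6 - 18*½*(1/11) = -6 - 9*1/11 = -6 - 9/11 = -75/11 ≈ -6.8182)
O(r) = -75*r/11
O(-4)/(-345) + z(23)/301 = -75/11*(-4)/(-345) + 23²/301 = (300/11)*(-1/345) + 529*(1/301) = -20/253 + 529/301 = 127817/76153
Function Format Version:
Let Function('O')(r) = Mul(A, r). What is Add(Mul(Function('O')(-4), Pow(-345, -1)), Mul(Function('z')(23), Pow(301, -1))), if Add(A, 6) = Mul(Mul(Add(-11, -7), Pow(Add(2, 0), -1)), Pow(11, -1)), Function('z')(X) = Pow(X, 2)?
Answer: Rational(127817, 76153) ≈ 1.6784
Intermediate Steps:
A = Rational(-75, 11) (A = Add(-6, Mul(Mul(Add(-11, -7), Pow(Add(2, 0), -1)), Pow(11, -1))) = Add(-6, Mul(Mul(-18, Pow(2, -1)), Rational(1, 11))) = Add(-6, Mul(Mul(-18, Rational(1, 2)), Rational(1, 11))) = Add(-6, Mul(-9, Rational(1, 11))) = Add(-6, Rational(-9, 11)) = Rational(-75, 11) ≈ -6.8182)
Function('O')(r) = Mul(Rational(-75, 11), r)
Add(Mul(Function('O')(-4), Pow(-345, -1)), Mul(Function('z')(23), Pow(301, -1))) = Add(Mul(Mul(Rational(-75, 11), -4), Pow(-345, -1)), Mul(Pow(23, 2), Pow(301, -1))) = Add(Mul(Rational(300, 11), Rational(-1, 345)), Mul(529, Rational(1, 301))) = Add(Rational(-20, 253), Rational(529, 301)) = Rational(127817, 76153)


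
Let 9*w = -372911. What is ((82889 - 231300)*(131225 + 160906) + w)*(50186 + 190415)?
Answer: -93882379669145480/9 ≈ -1.0431e+16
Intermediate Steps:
w = -372911/9 (w = (⅑)*(-372911) = -372911/9 ≈ -41435.)
((82889 - 231300)*(131225 + 160906) + w)*(50186 + 190415) = ((82889 - 231300)*(131225 + 160906) - 372911/9)*(50186 + 190415) = (-148411*292131 - 372911/9)*240601 = (-43355453841 - 372911/9)*240601 = -390199457480/9*240601 = -93882379669145480/9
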